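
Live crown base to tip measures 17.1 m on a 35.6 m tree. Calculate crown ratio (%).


Formula: Crown Ratio = (Crown Length / Total Height) * 100
CR = (17.1 m / 35.6 m) * 100
CR = 0.4803 * 100 = 48.0%

48.0


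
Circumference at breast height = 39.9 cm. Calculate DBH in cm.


Formula: DBH = C / pi
DBH = 39.9 / pi
pi = 3.14159...
DBH = 12.7 cm

12.7


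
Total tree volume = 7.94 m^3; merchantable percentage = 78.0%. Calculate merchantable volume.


Formula: MV = V_total * (merchantable_pct / 100)
Merchantable fraction = 78.0% / 100 = 0.78
MV = 7.94 m^3 * 0.78 = 6.193 m^3

6.193


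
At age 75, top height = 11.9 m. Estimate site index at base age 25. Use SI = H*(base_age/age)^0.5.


Formula: SI = H_dom * (base_age / age)^0.5
Age ratio = 25 / 75 = 0.33333
sqrt(age_ratio) = 0.57735
SI = 11.9 * 0.57735 = 6.9 m

6.9


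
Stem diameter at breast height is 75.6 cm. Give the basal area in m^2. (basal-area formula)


Formula: BA = pi * (DBH/2)^2 / 10000  (cm^2 to m^2)
Radius = DBH/2 = 75.6/2 = 37.8 cm
BA = pi * 37.8^2 / 10000
   = 4488.8332 cm^2 / 10000
   = 0.4489 m^2

0.4489


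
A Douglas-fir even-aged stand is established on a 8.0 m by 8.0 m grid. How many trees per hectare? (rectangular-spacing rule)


Formula: TPH = 10000 m^2/ha / (spacing_x * spacing_y)
Area per tree = 8.0 m * 8.0 m = 64.0 m^2
TPH = 10000 / 64.0 = 156 trees/ha

156


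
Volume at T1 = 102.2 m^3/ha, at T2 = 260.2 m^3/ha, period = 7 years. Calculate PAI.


Formula: PAI = (V_T2 - V_T1) / (T2 - T1)
Volume increment = 260.2 - 102.2 = 158.0 m^3/ha
PAI = 158.0 / 7 = 22.57 m^3/ha/year

22.57


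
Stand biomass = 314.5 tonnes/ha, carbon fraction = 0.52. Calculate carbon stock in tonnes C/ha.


Formula: Carbon Stock = Biomass * Carbon Fraction
C = 314.5 t/ha * 0.52
C = 163.5 t C/ha

163.5


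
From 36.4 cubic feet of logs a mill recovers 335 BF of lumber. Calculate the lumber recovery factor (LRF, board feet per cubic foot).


Formula: LRF = Lumber Output (BF) / Log Input (ft^3)
LRF = 335 BF / 36.4 ft^3
LRF = 9.2 BF/ft^3

9.2


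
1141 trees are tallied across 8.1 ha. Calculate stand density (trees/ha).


Formula: Stand Density = N_trees / Area_ha
Density = 1141 trees / 8.1 ha
Density = 141 trees/ha

141


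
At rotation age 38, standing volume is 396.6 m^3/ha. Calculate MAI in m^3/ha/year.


Formula: MAI = Total Volume / Stand Age
MAI = 396.6 m^3/ha / 38 years
MAI = 10.44 m^3/ha/year

10.44


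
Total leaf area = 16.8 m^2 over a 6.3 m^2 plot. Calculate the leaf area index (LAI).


Formula: LAI = total leaf area / ground area  (dimensionless)
LAI = 16.8 m^2 / 6.3 m^2
LAI = 2.67

2.67


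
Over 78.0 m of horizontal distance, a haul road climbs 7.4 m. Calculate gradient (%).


Formula: Gradient = rise / run * 100
Gradient = 7.4 / 78.0 * 100 = 9.5%

9.5


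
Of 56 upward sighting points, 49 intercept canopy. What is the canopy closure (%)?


Formula: Canopy closure = covered points / total points * 100
Closure = 49 / 56 * 100
Closure = 0.875 * 100 = 87.5%

87.5


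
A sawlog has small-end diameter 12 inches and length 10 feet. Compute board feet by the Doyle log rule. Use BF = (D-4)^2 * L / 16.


Doyle: BF = (D - 4)^2 * L / 16
Adjusted diameter = 12 - 4 = 8 in
(D-4)^2 = 8^2 = 64
BF = 64 * 10 / 16 = 40 BF

40


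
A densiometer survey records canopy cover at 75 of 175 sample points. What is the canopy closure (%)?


Formula: Canopy closure = covered points / total points * 100
Closure = 75 / 175 * 100
Closure = 0.4286 * 100 = 42.9%

42.9


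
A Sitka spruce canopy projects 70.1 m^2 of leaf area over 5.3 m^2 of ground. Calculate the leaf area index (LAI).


Formula: LAI = total leaf area / ground area  (dimensionless)
LAI = 70.1 m^2 / 5.3 m^2
LAI = 13.23

13.23


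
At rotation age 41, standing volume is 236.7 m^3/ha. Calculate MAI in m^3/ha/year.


Formula: MAI = Total Volume / Stand Age
MAI = 236.7 m^3/ha / 41 years
MAI = 5.77 m^3/ha/year

5.77


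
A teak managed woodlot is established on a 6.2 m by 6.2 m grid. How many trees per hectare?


Formula: TPH = 10000 m^2/ha / (spacing_x * spacing_y)
Area per tree = 6.2 m * 6.2 m = 38.44 m^2
TPH = 10000 / 38.44 = 260 trees/ha

260


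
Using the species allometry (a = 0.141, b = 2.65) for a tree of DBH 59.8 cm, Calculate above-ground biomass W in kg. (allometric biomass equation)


Formula: W = a * DBH^b  (allometric power law)
DBH^b = 59.8^2.65 = 51080.8526
W = 0.141 * 51080.8526 = 7202.4 kg

7202.4


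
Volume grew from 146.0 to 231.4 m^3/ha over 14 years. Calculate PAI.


Formula: PAI = (V_T2 - V_T1) / (T2 - T1)
Volume increment = 231.4 - 146.0 = 85.4 m^3/ha
PAI = 85.4 / 14 = 6.1 m^3/ha/year

6.1


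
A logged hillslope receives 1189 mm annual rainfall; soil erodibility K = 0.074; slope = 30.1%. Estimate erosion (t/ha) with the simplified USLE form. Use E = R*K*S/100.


Formula: E = R * K * S / 100  (simplified USLE)
R * K = 1189 * 0.074 = 87.986
E = 87.986 * 30.1 / 100 = 26.48 t/ha

26.48


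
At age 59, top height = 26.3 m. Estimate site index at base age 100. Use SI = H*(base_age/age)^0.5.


Formula: SI = H_dom * (base_age / age)^0.5
Age ratio = 100 / 59 = 1.69492
sqrt(age_ratio) = 1.30189
SI = 26.3 * 1.30189 = 34.2 m

34.2


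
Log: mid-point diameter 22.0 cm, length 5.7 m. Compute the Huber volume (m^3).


Huber: V = Am * L,  Am = pi*(Dm/200)^2
Am = pi*(22.0/200)^2 = 0.038013 m^2
V = 0.038013*5.7 = 0.2167 m^3

0.2167


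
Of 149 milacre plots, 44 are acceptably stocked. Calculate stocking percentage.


Formula: Stocking % = stocked plots / total plots * 100
Stocking = 44 / 149 * 100
Stocking = 0.2953 * 100 = 29.5%

29.5


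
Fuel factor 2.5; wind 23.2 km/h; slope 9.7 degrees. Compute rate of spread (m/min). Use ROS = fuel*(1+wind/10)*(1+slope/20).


Formula: ROS = fuel * (1 + wind/10) * (1 + slope/20)
Wind factor = 1 + 23.2/10 = 3.32
Slope factor = 1 + 9.7/20 = 1.485
ROS = 2.5 * 3.32 * 1.485 = 12.33 m/min

12.33


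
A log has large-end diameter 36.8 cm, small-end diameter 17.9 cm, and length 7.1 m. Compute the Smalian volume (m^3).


Smalian: V = (A1 + A2)/2 * L,  A = pi*(D/200)^2
A1 = pi*(36.8/200)^2 = 0.106362 m^2
A2 = pi*(17.9/200)^2 = 0.025165 m^2
V = (0.106362+0.025165)/2*7.1 = 0.4669 m^3

0.4669


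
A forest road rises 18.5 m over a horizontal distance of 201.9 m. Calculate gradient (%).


Formula: Gradient = rise / run * 100
Gradient = 18.5 / 201.9 * 100 = 9.2%

9.2


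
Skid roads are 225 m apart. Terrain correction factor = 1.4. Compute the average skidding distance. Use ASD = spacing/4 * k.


Formula: ASD = (spacing / 4) * correction
Uncorrected distance = spacing / 4 = 225 / 4 = 56.25 m
ASD = 56.25 * 1.4 = 79 m

79


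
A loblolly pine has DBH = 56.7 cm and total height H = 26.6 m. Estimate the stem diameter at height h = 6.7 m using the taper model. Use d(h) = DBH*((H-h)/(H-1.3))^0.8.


Taper: d(h) = DBH * ((H - h) / (H - 1.3))^0.8
Numerator = H - h = 26.6 - 6.7 = 19.9 m
Denominator = H - 1.3 = 26.6 - 1.3 = 25.3 m
Ratio = 19.9 / 25.3 = 0.78656
d = 56.7 * 0.78656^0.8 = 46.8 cm

46.8


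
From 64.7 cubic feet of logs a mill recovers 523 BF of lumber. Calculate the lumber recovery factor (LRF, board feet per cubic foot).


Formula: LRF = Lumber Output (BF) / Log Input (ft^3)
LRF = 523 BF / 64.7 ft^3
LRF = 8.08 BF/ft^3

8.08


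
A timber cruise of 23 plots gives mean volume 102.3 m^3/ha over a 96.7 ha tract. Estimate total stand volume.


Formula: Total Volume = Mean Volume per ha * Total Area
Total Volume = 102.3 m^3/ha * 96.7 ha
Total Volume = 9892 m^3

9892


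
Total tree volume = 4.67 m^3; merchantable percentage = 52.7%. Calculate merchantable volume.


Formula: MV = V_total * (merchantable_pct / 100)
Merchantable fraction = 52.7% / 100 = 0.527
MV = 4.67 m^3 * 0.527 = 2.461 m^3

2.461


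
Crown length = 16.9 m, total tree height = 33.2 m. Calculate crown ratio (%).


Formula: Crown Ratio = (Crown Length / Total Height) * 100
CR = (16.9 m / 33.2 m) * 100
CR = 0.509 * 100 = 50.9%

50.9


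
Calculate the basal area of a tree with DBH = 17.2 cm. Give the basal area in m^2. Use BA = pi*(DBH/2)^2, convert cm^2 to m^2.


Formula: BA = pi * (DBH/2)^2 / 10000  (cm^2 to m^2)
Radius = DBH/2 = 17.2/2 = 8.6 cm
BA = pi * 8.6^2 / 10000
   = 232.3522 cm^2 / 10000
   = 0.0232 m^2

0.0232


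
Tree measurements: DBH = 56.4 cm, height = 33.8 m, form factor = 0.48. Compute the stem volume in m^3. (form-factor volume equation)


Formula: V = pi * (DBH/200)^2 * H * ff
Radius = DBH/200 = 56.4/200 = 0.282 m
Radius^2 = 0.282^2 = 0.079524 m^2
V = pi * 0.079524 * 33.8 * 0.48
V = 4.053 m^3

4.053


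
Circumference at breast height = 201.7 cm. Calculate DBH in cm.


Formula: DBH = C / pi
DBH = 201.7 / pi
pi = 3.14159...
DBH = 64.2 cm

64.2


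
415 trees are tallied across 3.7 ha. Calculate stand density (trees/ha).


Formula: Stand Density = N_trees / Area_ha
Density = 415 trees / 3.7 ha
Density = 112 trees/ha

112


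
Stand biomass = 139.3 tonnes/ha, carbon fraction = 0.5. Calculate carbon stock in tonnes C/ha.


Formula: Carbon Stock = Biomass * Carbon Fraction
C = 139.3 t/ha * 0.5
C = 69.7 t C/ha

69.7


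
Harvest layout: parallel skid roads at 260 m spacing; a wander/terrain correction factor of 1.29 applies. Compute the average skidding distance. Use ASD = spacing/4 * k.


Formula: ASD = (spacing / 4) * correction
Uncorrected distance = spacing / 4 = 260 / 4 = 65 m
ASD = 65 * 1.29 = 84 m

84


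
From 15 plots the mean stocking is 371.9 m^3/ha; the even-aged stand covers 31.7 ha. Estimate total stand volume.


Formula: Total Volume = Mean Volume per ha * Total Area
Total Volume = 371.9 m^3/ha * 31.7 ha
Total Volume = 11789 m^3

11789


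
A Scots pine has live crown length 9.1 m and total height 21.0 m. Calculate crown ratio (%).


Formula: Crown Ratio = (Crown Length / Total Height) * 100
CR = (9.1 m / 21.0 m) * 100
CR = 0.4333 * 100 = 43.3%

43.3


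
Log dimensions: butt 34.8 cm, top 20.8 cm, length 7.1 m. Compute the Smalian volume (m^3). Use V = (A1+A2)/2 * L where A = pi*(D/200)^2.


Smalian: V = (A1 + A2)/2 * L,  A = pi*(D/200)^2
A1 = pi*(34.8/200)^2 = 0.095115 m^2
A2 = pi*(20.8/200)^2 = 0.033979 m^2
V = (0.095115+0.033979)/2*7.1 = 0.4583 m^3

0.4583


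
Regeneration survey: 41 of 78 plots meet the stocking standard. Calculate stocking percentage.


Formula: Stocking % = stocked plots / total plots * 100
Stocking = 41 / 78 * 100
Stocking = 0.5256 * 100 = 52.6%

52.6


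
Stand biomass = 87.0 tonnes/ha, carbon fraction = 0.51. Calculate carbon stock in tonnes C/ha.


Formula: Carbon Stock = Biomass * Carbon Fraction
C = 87.0 t/ha * 0.51
C = 44.4 t C/ha

44.4


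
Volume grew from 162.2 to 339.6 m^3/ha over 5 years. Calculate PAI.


Formula: PAI = (V_T2 - V_T1) / (T2 - T1)
Volume increment = 339.6 - 162.2 = 177.4 m^3/ha
PAI = 177.4 / 5 = 35.48 m^3/ha/year

35.48


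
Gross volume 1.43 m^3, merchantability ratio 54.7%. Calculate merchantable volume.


Formula: MV = V_total * (merchantable_pct / 100)
Merchantable fraction = 54.7% / 100 = 0.547
MV = 1.43 m^3 * 0.547 = 0.782 m^3

0.782


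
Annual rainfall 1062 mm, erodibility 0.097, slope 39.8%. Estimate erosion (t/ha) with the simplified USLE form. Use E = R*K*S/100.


Formula: E = R * K * S / 100  (simplified USLE)
R * K = 1062 * 0.097 = 103.014
E = 103.014 * 39.8 / 100 = 41.0 t/ha

41.0


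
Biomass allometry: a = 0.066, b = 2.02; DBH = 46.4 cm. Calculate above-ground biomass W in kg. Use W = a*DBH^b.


Formula: W = a * DBH^b  (allometric power law)
DBH^b = 46.4^2.02 = 2324.6968
W = 0.066 * 2324.6968 = 153.4 kg

153.4


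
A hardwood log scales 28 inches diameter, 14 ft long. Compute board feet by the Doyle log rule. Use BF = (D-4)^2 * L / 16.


Doyle: BF = (D - 4)^2 * L / 16
Adjusted diameter = 28 - 4 = 24 in
(D-4)^2 = 24^2 = 576
BF = 576 * 14 / 16 = 504 BF

504


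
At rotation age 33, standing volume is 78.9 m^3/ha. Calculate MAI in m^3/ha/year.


Formula: MAI = Total Volume / Stand Age
MAI = 78.9 m^3/ha / 33 years
MAI = 2.39 m^3/ha/year

2.39


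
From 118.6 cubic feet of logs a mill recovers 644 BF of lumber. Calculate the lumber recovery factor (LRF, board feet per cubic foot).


Formula: LRF = Lumber Output (BF) / Log Input (ft^3)
LRF = 644 BF / 118.6 ft^3
LRF = 5.43 BF/ft^3

5.43


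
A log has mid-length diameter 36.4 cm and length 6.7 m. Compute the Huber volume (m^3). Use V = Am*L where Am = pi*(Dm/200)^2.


Huber: V = Am * L,  Am = pi*(Dm/200)^2
Am = pi*(36.4/200)^2 = 0.104062 m^2
V = 0.104062*6.7 = 0.6972 m^3

0.6972


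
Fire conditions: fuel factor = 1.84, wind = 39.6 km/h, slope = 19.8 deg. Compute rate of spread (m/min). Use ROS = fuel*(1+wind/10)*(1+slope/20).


Formula: ROS = fuel * (1 + wind/10) * (1 + slope/20)
Wind factor = 1 + 39.6/10 = 4.96
Slope factor = 1 + 19.8/20 = 1.99
ROS = 1.84 * 4.96 * 1.99 = 18.16 m/min

18.16


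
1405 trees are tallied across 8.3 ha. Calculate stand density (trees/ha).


Formula: Stand Density = N_trees / Area_ha
Density = 1405 trees / 8.3 ha
Density = 169 trees/ha

169


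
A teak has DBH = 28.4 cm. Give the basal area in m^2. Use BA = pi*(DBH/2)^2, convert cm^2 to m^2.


Formula: BA = pi * (DBH/2)^2 / 10000  (cm^2 to m^2)
Radius = DBH/2 = 28.4/2 = 14.2 cm
BA = pi * 14.2^2 / 10000
   = 633.4707 cm^2 / 10000
   = 0.0633 m^2

0.0633


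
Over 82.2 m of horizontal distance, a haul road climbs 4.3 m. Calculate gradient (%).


Formula: Gradient = rise / run * 100
Gradient = 4.3 / 82.2 * 100 = 5.2%

5.2


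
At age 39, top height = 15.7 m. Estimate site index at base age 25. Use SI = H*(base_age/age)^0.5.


Formula: SI = H_dom * (base_age / age)^0.5
Age ratio = 25 / 39 = 0.64103
sqrt(age_ratio) = 0.80064
SI = 15.7 * 0.80064 = 12.6 m

12.6


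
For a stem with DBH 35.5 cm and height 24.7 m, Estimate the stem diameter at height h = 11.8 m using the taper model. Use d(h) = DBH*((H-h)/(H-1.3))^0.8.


Taper: d(h) = DBH * ((H - h) / (H - 1.3))^0.8
Numerator = H - h = 24.7 - 11.8 = 12.9 m
Denominator = H - 1.3 = 24.7 - 1.3 = 23.4 m
Ratio = 12.9 / 23.4 = 0.55128
d = 35.5 * 0.55128^0.8 = 22.0 cm

22.0


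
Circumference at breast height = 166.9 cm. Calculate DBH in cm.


Formula: DBH = C / pi
DBH = 166.9 / pi
pi = 3.14159...
DBH = 53.1 cm

53.1


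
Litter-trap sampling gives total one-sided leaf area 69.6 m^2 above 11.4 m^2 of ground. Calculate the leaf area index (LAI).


Formula: LAI = total leaf area / ground area  (dimensionless)
LAI = 69.6 m^2 / 11.4 m^2
LAI = 6.11

6.11


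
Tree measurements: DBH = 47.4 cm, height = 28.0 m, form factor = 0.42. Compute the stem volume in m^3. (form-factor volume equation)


Formula: V = pi * (DBH/200)^2 * H * ff
Radius = DBH/200 = 47.4/200 = 0.237 m
Radius^2 = 0.237^2 = 0.056169 m^2
V = pi * 0.056169 * 28.0 * 0.42
V = 2.075 m^3

2.075


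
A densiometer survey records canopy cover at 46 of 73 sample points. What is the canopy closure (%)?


Formula: Canopy closure = covered points / total points * 100
Closure = 46 / 73 * 100
Closure = 0.6301 * 100 = 63.0%

63.0


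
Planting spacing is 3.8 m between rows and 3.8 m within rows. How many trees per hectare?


Formula: TPH = 10000 m^2/ha / (spacing_x * spacing_y)
Area per tree = 3.8 m * 3.8 m = 14.44 m^2
TPH = 10000 / 14.44 = 693 trees/ha

693


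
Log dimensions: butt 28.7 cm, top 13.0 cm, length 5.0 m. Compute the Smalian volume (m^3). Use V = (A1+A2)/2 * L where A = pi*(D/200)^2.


Smalian: V = (A1 + A2)/2 * L,  A = pi*(D/200)^2
A1 = pi*(28.7/200)^2 = 0.064692 m^2
A2 = pi*(13.0/200)^2 = 0.013273 m^2
V = (0.064692+0.013273)/2*5.0 = 0.1949 m^3

0.1949


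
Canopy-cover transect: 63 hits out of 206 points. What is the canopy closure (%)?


Formula: Canopy closure = covered points / total points * 100
Closure = 63 / 206 * 100
Closure = 0.3058 * 100 = 30.6%

30.6


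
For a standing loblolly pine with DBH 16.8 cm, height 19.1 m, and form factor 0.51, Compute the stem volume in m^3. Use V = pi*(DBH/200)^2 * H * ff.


Formula: V = pi * (DBH/200)^2 * H * ff
Radius = DBH/200 = 16.8/200 = 0.084 m
Radius^2 = 0.084^2 = 0.007056 m^2
V = pi * 0.007056 * 19.1 * 0.51
V = 0.216 m^3

0.216


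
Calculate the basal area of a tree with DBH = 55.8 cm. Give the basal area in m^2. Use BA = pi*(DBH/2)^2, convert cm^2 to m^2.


Formula: BA = pi * (DBH/2)^2 / 10000  (cm^2 to m^2)
Radius = DBH/2 = 55.8/2 = 27.9 cm
BA = pi * 27.9^2 / 10000
   = 2445.4471 cm^2 / 10000
   = 0.2445 m^2

0.2445


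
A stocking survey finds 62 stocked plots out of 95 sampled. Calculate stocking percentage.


Formula: Stocking % = stocked plots / total plots * 100
Stocking = 62 / 95 * 100
Stocking = 0.6526 * 100 = 65.3%

65.3


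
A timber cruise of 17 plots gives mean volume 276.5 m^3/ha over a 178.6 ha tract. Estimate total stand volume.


Formula: Total Volume = Mean Volume per ha * Total Area
Total Volume = 276.5 m^3/ha * 178.6 ha
Total Volume = 49383 m^3

49383


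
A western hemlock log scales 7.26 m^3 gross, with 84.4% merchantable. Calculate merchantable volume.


Formula: MV = V_total * (merchantable_pct / 100)
Merchantable fraction = 84.4% / 100 = 0.844
MV = 7.26 m^3 * 0.844 = 6.127 m^3

6.127


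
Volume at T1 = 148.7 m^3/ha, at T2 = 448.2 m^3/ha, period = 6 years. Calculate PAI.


Formula: PAI = (V_T2 - V_T1) / (T2 - T1)
Volume increment = 448.2 - 148.7 = 299.5 m^3/ha
PAI = 299.5 / 6 = 49.92 m^3/ha/year

49.92


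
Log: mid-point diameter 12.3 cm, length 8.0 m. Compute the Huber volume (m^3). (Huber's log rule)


Huber: V = Am * L,  Am = pi*(Dm/200)^2
Am = pi*(12.3/200)^2 = 0.011882 m^2
V = 0.011882*8.0 = 0.0951 m^3

0.0951


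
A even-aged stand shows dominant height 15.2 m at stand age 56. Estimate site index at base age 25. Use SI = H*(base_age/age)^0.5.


Formula: SI = H_dom * (base_age / age)^0.5
Age ratio = 25 / 56 = 0.44643
sqrt(age_ratio) = 0.66815
SI = 15.2 * 0.66815 = 10.2 m

10.2


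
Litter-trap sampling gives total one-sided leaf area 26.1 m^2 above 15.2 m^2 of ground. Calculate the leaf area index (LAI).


Formula: LAI = total leaf area / ground area  (dimensionless)
LAI = 26.1 m^2 / 15.2 m^2
LAI = 1.72

1.72


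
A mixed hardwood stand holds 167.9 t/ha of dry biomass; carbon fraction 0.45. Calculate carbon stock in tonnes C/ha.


Formula: Carbon Stock = Biomass * Carbon Fraction
C = 167.9 t/ha * 0.45
C = 75.6 t C/ha

75.6


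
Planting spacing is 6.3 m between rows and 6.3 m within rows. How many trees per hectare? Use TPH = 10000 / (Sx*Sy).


Formula: TPH = 10000 m^2/ha / (spacing_x * spacing_y)
Area per tree = 6.3 m * 6.3 m = 39.69 m^2
TPH = 10000 / 39.69 = 252 trees/ha

252


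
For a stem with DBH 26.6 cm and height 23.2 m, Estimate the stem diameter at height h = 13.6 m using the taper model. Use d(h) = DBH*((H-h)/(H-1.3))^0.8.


Taper: d(h) = DBH * ((H - h) / (H - 1.3))^0.8
Numerator = H - h = 23.2 - 13.6 = 9.6 m
Denominator = H - 1.3 = 23.2 - 1.3 = 21.9 m
Ratio = 9.6 / 21.9 = 0.43836
d = 26.6 * 0.43836^0.8 = 13.8 cm

13.8


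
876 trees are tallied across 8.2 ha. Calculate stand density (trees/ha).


Formula: Stand Density = N_trees / Area_ha
Density = 876 trees / 8.2 ha
Density = 107 trees/ha

107


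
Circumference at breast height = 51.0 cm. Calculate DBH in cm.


Formula: DBH = C / pi
DBH = 51.0 / pi
pi = 3.14159...
DBH = 16.2 cm

16.2


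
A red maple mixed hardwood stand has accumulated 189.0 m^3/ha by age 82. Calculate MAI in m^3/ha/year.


Formula: MAI = Total Volume / Stand Age
MAI = 189.0 m^3/ha / 82 years
MAI = 2.3 m^3/ha/year

2.3


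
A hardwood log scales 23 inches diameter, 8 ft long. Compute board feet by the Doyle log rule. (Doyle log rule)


Doyle: BF = (D - 4)^2 * L / 16
Adjusted diameter = 23 - 4 = 19 in
(D-4)^2 = 19^2 = 361
BF = 361 * 8 / 16 = 181 BF

181


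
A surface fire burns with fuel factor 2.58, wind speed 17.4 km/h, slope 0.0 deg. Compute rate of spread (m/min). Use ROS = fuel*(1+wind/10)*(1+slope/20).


Formula: ROS = fuel * (1 + wind/10) * (1 + slope/20)
Wind factor = 1 + 17.4/10 = 2.74
Slope factor = 1 + 0.0/20 = 1.0
ROS = 2.58 * 2.74 * 1.0 = 7.07 m/min

7.07


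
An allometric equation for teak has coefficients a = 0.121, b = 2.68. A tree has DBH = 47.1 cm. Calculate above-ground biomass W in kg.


Formula: W = a * DBH^b  (allometric power law)
DBH^b = 47.1^2.68 = 30457.6247
W = 0.121 * 30457.6247 = 3685.4 kg

3685.4


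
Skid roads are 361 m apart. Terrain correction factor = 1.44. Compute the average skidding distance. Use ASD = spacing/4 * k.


Formula: ASD = (spacing / 4) * correction
Uncorrected distance = spacing / 4 = 361 / 4 = 90.25 m
ASD = 90.25 * 1.44 = 130 m

130


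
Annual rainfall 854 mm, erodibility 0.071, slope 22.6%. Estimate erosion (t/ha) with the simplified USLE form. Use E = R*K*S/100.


Formula: E = R * K * S / 100  (simplified USLE)
R * K = 854 * 0.071 = 60.634
E = 60.634 * 22.6 / 100 = 13.7 t/ha

13.7


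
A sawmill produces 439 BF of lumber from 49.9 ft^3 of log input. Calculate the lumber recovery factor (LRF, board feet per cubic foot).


Formula: LRF = Lumber Output (BF) / Log Input (ft^3)
LRF = 439 BF / 49.9 ft^3
LRF = 8.8 BF/ft^3

8.8


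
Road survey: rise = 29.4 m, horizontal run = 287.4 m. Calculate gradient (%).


Formula: Gradient = rise / run * 100
Gradient = 29.4 / 287.4 * 100 = 10.2%

10.2


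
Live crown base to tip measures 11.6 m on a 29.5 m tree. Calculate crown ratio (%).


Formula: Crown Ratio = (Crown Length / Total Height) * 100
CR = (11.6 m / 29.5 m) * 100
CR = 0.3932 * 100 = 39.3%

39.3


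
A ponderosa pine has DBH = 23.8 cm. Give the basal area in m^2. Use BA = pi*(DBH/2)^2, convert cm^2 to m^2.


Formula: BA = pi * (DBH/2)^2 / 10000  (cm^2 to m^2)
Radius = DBH/2 = 23.8/2 = 11.9 cm
BA = pi * 11.9^2 / 10000
   = 444.8809 cm^2 / 10000
   = 0.0445 m^2

0.0445


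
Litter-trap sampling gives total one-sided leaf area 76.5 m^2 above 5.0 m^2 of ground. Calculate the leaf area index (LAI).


Formula: LAI = total leaf area / ground area  (dimensionless)
LAI = 76.5 m^2 / 5.0 m^2
LAI = 15.3

15.3


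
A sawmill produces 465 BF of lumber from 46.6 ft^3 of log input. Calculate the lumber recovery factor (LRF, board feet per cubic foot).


Formula: LRF = Lumber Output (BF) / Log Input (ft^3)
LRF = 465 BF / 46.6 ft^3
LRF = 9.98 BF/ft^3

9.98


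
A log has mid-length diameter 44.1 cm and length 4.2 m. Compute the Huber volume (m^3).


Huber: V = Am * L,  Am = pi*(Dm/200)^2
Am = pi*(44.1/200)^2 = 0.152745 m^2
V = 0.152745*4.2 = 0.6415 m^3

0.6415


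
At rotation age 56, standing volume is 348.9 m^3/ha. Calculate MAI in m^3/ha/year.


Formula: MAI = Total Volume / Stand Age
MAI = 348.9 m^3/ha / 56 years
MAI = 6.23 m^3/ha/year

6.23


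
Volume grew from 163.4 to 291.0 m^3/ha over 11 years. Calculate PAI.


Formula: PAI = (V_T2 - V_T1) / (T2 - T1)
Volume increment = 291.0 - 163.4 = 127.6 m^3/ha
PAI = 127.6 / 11 = 11.6 m^3/ha/year

11.6


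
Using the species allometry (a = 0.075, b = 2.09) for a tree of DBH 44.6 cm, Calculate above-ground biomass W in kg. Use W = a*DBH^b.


Formula: W = a * DBH^b  (allometric power law)
DBH^b = 44.6^2.09 = 2799.6894
W = 0.075 * 2799.6894 = 210.0 kg

210.0


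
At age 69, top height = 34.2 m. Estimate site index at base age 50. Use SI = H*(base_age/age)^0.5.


Formula: SI = H_dom * (base_age / age)^0.5
Age ratio = 50 / 69 = 0.72464
sqrt(age_ratio) = 0.85126
SI = 34.2 * 0.85126 = 29.1 m

29.1


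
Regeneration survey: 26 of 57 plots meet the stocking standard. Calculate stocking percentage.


Formula: Stocking % = stocked plots / total plots * 100
Stocking = 26 / 57 * 100
Stocking = 0.4561 * 100 = 45.6%

45.6


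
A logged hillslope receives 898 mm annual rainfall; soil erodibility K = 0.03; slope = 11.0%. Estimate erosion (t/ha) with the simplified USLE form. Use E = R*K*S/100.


Formula: E = R * K * S / 100  (simplified USLE)
R * K = 898 * 0.03 = 26.94
E = 26.94 * 11.0 / 100 = 2.96 t/ha

2.96


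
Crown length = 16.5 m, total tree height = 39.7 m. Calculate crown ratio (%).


Formula: Crown Ratio = (Crown Length / Total Height) * 100
CR = (16.5 m / 39.7 m) * 100
CR = 0.4156 * 100 = 41.6%

41.6


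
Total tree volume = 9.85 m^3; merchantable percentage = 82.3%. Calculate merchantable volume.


Formula: MV = V_total * (merchantable_pct / 100)
Merchantable fraction = 82.3% / 100 = 0.823
MV = 9.85 m^3 * 0.823 = 8.107 m^3

8.107


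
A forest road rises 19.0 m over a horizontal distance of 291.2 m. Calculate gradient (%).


Formula: Gradient = rise / run * 100
Gradient = 19.0 / 291.2 * 100 = 6.5%

6.5


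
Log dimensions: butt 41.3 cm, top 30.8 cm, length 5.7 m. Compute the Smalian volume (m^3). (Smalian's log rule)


Smalian: V = (A1 + A2)/2 * L,  A = pi*(D/200)^2
A1 = pi*(41.3/200)^2 = 0.133965 m^2
A2 = pi*(30.8/200)^2 = 0.074506 m^2
V = (0.133965+0.074506)/2*5.7 = 0.5941 m^3

0.5941


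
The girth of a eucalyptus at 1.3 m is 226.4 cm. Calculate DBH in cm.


Formula: DBH = C / pi
DBH = 226.4 / pi
pi = 3.14159...
DBH = 72.1 cm

72.1


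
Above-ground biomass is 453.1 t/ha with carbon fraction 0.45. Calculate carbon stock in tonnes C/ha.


Formula: Carbon Stock = Biomass * Carbon Fraction
C = 453.1 t/ha * 0.45
C = 203.9 t C/ha

203.9


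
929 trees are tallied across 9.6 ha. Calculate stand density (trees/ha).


Formula: Stand Density = N_trees / Area_ha
Density = 929 trees / 9.6 ha
Density = 97 trees/ha

97


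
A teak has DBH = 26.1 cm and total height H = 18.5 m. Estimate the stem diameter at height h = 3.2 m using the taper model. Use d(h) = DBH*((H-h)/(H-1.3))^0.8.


Taper: d(h) = DBH * ((H - h) / (H - 1.3))^0.8
Numerator = H - h = 18.5 - 3.2 = 15.3 m
Denominator = H - 1.3 = 18.5 - 1.3 = 17.2 m
Ratio = 15.3 / 17.2 = 0.88953
d = 26.1 * 0.88953^0.8 = 23.8 cm

23.8


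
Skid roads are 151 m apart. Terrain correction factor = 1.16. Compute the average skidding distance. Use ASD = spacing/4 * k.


Formula: ASD = (spacing / 4) * correction
Uncorrected distance = spacing / 4 = 151 / 4 = 37.75 m
ASD = 37.75 * 1.16 = 44 m

44


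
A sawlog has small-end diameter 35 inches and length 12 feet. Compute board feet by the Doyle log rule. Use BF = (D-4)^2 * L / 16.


Doyle: BF = (D - 4)^2 * L / 16
Adjusted diameter = 35 - 4 = 31 in
(D-4)^2 = 31^2 = 961
BF = 961 * 12 / 16 = 721 BF

721


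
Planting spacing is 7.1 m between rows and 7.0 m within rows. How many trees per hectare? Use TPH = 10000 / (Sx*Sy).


Formula: TPH = 10000 m^2/ha / (spacing_x * spacing_y)
Area per tree = 7.1 m * 7.0 m = 49.7 m^2
TPH = 10000 / 49.7 = 201 trees/ha

201


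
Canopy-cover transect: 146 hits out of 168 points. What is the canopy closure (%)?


Formula: Canopy closure = covered points / total points * 100
Closure = 146 / 168 * 100
Closure = 0.869 * 100 = 86.9%

86.9


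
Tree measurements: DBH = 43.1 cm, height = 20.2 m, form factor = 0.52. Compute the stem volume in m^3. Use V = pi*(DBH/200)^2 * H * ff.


Formula: V = pi * (DBH/200)^2 * H * ff
Radius = DBH/200 = 43.1/200 = 0.2155 m
Radius^2 = 0.2155^2 = 0.04644025 m^2
V = pi * 0.04644025 * 20.2 * 0.52
V = 1.532 m^3

1.532


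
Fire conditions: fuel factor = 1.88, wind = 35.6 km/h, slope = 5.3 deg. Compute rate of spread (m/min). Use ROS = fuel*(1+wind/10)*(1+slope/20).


Formula: ROS = fuel * (1 + wind/10) * (1 + slope/20)
Wind factor = 1 + 35.6/10 = 4.56
Slope factor = 1 + 5.3/20 = 1.265
ROS = 1.88 * 4.56 * 1.265 = 10.84 m/min

10.84


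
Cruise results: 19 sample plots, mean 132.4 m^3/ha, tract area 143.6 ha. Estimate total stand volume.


Formula: Total Volume = Mean Volume per ha * Total Area
Total Volume = 132.4 m^3/ha * 143.6 ha
Total Volume = 19013 m^3

19013


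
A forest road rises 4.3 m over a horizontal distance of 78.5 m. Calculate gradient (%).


Formula: Gradient = rise / run * 100
Gradient = 4.3 / 78.5 * 100 = 5.5%

5.5


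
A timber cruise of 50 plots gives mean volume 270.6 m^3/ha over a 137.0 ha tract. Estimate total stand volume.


Formula: Total Volume = Mean Volume per ha * Total Area
Total Volume = 270.6 m^3/ha * 137.0 ha
Total Volume = 37072 m^3

37072


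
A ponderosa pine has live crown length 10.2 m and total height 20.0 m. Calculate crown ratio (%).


Formula: Crown Ratio = (Crown Length / Total Height) * 100
CR = (10.2 m / 20.0 m) * 100
CR = 0.51 * 100 = 51.0%

51.0


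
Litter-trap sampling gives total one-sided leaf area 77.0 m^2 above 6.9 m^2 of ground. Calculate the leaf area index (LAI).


Formula: LAI = total leaf area / ground area  (dimensionless)
LAI = 77.0 m^2 / 6.9 m^2
LAI = 11.16

11.16


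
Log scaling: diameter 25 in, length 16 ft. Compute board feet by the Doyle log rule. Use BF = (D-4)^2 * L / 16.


Doyle: BF = (D - 4)^2 * L / 16
Adjusted diameter = 25 - 4 = 21 in
(D-4)^2 = 21^2 = 441
BF = 441 * 16 / 16 = 441 BF

441


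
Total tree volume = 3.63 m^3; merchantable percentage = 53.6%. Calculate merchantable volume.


Formula: MV = V_total * (merchantable_pct / 100)
Merchantable fraction = 53.6% / 100 = 0.536
MV = 3.63 m^3 * 0.536 = 1.946 m^3

1.946


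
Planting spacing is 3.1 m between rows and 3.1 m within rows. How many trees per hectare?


Formula: TPH = 10000 m^2/ha / (spacing_x * spacing_y)
Area per tree = 3.1 m * 3.1 m = 9.61 m^2
TPH = 10000 / 9.61 = 1041 trees/ha

1041


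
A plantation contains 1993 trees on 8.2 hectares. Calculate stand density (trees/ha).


Formula: Stand Density = N_trees / Area_ha
Density = 1993 trees / 8.2 ha
Density = 243 trees/ha

243


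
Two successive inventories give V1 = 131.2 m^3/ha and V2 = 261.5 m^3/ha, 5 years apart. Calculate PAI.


Formula: PAI = (V_T2 - V_T1) / (T2 - T1)
Volume increment = 261.5 - 131.2 = 130.3 m^3/ha
PAI = 130.3 / 5 = 26.06 m^3/ha/year

26.06


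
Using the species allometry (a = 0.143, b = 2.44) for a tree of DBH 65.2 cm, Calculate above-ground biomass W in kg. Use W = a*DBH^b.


Formula: W = a * DBH^b  (allometric power law)
DBH^b = 65.2^2.44 = 26715.5509
W = 0.143 * 26715.5509 = 3820.3 kg

3820.3


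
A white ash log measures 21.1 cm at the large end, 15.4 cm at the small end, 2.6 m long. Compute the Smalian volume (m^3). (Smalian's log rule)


Smalian: V = (A1 + A2)/2 * L,  A = pi*(D/200)^2
A1 = pi*(21.1/200)^2 = 0.034967 m^2
A2 = pi*(15.4/200)^2 = 0.018627 m^2
V = (0.034967+0.018627)/2*2.6 = 0.0697 m^3

0.0697


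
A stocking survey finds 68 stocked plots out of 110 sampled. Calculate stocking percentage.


Formula: Stocking % = stocked plots / total plots * 100
Stocking = 68 / 110 * 100
Stocking = 0.6182 * 100 = 61.8%

61.8


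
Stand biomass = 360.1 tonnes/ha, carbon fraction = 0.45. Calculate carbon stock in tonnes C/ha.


Formula: Carbon Stock = Biomass * Carbon Fraction
C = 360.1 t/ha * 0.45
C = 162.0 t C/ha

162.0


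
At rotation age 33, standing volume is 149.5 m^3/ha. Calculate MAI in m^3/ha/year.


Formula: MAI = Total Volume / Stand Age
MAI = 149.5 m^3/ha / 33 years
MAI = 4.53 m^3/ha/year

4.53


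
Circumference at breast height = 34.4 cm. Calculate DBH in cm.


Formula: DBH = C / pi
DBH = 34.4 / pi
pi = 3.14159...
DBH = 10.9 cm

10.9


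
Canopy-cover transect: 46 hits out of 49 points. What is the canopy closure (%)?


Formula: Canopy closure = covered points / total points * 100
Closure = 46 / 49 * 100
Closure = 0.9388 * 100 = 93.9%

93.9


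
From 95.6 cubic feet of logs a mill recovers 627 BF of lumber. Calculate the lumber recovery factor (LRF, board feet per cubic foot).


Formula: LRF = Lumber Output (BF) / Log Input (ft^3)
LRF = 627 BF / 95.6 ft^3
LRF = 6.56 BF/ft^3

6.56


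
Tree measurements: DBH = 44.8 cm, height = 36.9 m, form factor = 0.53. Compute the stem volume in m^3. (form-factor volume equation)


Formula: V = pi * (DBH/200)^2 * H * ff
Radius = DBH/200 = 44.8/200 = 0.224 m
Radius^2 = 0.224^2 = 0.050176 m^2
V = pi * 0.050176 * 36.9 * 0.53
V = 3.083 m^3

3.083


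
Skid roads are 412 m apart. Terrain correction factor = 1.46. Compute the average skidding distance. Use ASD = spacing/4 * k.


Formula: ASD = (spacing / 4) * correction
Uncorrected distance = spacing / 4 = 412 / 4 = 103 m
ASD = 103 * 1.46 = 150 m

150


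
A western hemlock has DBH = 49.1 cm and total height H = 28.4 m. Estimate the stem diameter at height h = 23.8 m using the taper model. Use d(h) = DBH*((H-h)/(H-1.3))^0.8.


Taper: d(h) = DBH * ((H - h) / (H - 1.3))^0.8
Numerator = H - h = 28.4 - 23.8 = 4.6 m
Denominator = H - 1.3 = 28.4 - 1.3 = 27.1 m
Ratio = 4.6 / 27.1 = 0.16974
d = 49.1 * 0.16974^0.8 = 11.9 cm

11.9


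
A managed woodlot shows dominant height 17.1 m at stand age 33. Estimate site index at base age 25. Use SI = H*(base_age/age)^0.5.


Formula: SI = H_dom * (base_age / age)^0.5
Age ratio = 25 / 33 = 0.75758
sqrt(age_ratio) = 0.87039
SI = 17.1 * 0.87039 = 14.9 m

14.9


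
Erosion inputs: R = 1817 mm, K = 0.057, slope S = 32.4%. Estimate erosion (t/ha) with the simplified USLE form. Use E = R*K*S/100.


Formula: E = R * K * S / 100  (simplified USLE)
R * K = 1817 * 0.057 = 103.569
E = 103.569 * 32.4 / 100 = 33.56 t/ha

33.56


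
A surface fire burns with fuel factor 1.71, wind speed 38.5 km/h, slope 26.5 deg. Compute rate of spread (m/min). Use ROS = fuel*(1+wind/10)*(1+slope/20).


Formula: ROS = fuel * (1 + wind/10) * (1 + slope/20)
Wind factor = 1 + 38.5/10 = 4.85
Slope factor = 1 + 26.5/20 = 2.325
ROS = 1.71 * 4.85 * 2.325 = 19.28 m/min

19.28


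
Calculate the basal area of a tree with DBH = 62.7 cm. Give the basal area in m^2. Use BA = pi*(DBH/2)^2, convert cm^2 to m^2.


Formula: BA = pi * (DBH/2)^2 / 10000  (cm^2 to m^2)
Radius = DBH/2 = 62.7/2 = 31.35 cm
BA = pi * 31.35^2 / 10000
   = 3087.6279 cm^2 / 10000
   = 0.3088 m^2

0.3088


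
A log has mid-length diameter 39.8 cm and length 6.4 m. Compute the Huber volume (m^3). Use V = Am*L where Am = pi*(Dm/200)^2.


Huber: V = Am * L,  Am = pi*(Dm/200)^2
Am = pi*(39.8/200)^2 = 0.12441 m^2
V = 0.12441*6.4 = 0.7962 m^3

0.7962


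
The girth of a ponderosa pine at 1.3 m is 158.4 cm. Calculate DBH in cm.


Formula: DBH = C / pi
DBH = 158.4 / pi
pi = 3.14159...
DBH = 50.4 cm

50.4


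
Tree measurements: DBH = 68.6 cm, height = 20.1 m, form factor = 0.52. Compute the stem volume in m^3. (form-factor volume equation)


Formula: V = pi * (DBH/200)^2 * H * ff
Radius = DBH/200 = 68.6/200 = 0.343 m
Radius^2 = 0.343^2 = 0.117649 m^2
V = pi * 0.117649 * 20.1 * 0.52
V = 3.863 m^3

3.863


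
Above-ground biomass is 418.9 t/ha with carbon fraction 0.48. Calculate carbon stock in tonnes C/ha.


Formula: Carbon Stock = Biomass * Carbon Fraction
C = 418.9 t/ha * 0.48
C = 201.1 t C/ha

201.1


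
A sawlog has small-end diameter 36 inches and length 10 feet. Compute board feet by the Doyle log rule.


Doyle: BF = (D - 4)^2 * L / 16
Adjusted diameter = 36 - 4 = 32 in
(D-4)^2 = 32^2 = 1024
BF = 1024 * 10 / 16 = 640 BF

640


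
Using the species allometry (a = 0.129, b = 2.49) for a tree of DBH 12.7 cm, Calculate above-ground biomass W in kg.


Formula: W = a * DBH^b  (allometric power law)
DBH^b = 12.7^2.49 = 560.3653
W = 0.129 * 560.3653 = 72.3 kg

72.3


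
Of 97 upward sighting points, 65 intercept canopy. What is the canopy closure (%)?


Formula: Canopy closure = covered points / total points * 100
Closure = 65 / 97 * 100
Closure = 0.6701 * 100 = 67.0%

67.0


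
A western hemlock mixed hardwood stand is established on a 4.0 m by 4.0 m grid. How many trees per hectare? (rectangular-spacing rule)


Formula: TPH = 10000 m^2/ha / (spacing_x * spacing_y)
Area per tree = 4.0 m * 4.0 m = 16.0 m^2
TPH = 10000 / 16.0 = 625 trees/ha

625


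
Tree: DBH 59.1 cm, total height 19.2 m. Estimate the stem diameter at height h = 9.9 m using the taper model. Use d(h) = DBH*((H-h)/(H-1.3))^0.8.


Taper: d(h) = DBH * ((H - h) / (H - 1.3))^0.8
Numerator = H - h = 19.2 - 9.9 = 9.3 m
Denominator = H - 1.3 = 19.2 - 1.3 = 17.9 m
Ratio = 9.3 / 17.9 = 0.51955
d = 59.1 * 0.51955^0.8 = 35.0 cm

35.0


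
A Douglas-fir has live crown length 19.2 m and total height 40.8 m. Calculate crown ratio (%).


Formula: Crown Ratio = (Crown Length / Total Height) * 100
CR = (19.2 m / 40.8 m) * 100
CR = 0.4706 * 100 = 47.1%

47.1


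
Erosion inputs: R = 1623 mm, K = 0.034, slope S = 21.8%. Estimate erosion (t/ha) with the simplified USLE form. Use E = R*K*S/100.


Formula: E = R * K * S / 100  (simplified USLE)
R * K = 1623 * 0.034 = 55.182
E = 55.182 * 21.8 / 100 = 12.03 t/ha

12.03


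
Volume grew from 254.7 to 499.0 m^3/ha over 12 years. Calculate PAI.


Formula: PAI = (V_T2 - V_T1) / (T2 - T1)
Volume increment = 499.0 - 254.7 = 244.3 m^3/ha
PAI = 244.3 / 12 = 20.36 m^3/ha/year

20.36


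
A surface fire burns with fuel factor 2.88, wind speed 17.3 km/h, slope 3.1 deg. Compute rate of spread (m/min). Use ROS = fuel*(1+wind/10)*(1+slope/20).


Formula: ROS = fuel * (1 + wind/10) * (1 + slope/20)
Wind factor = 1 + 17.3/10 = 2.73
Slope factor = 1 + 3.1/20 = 1.155
ROS = 2.88 * 2.73 * 1.155 = 9.08 m/min

9.08


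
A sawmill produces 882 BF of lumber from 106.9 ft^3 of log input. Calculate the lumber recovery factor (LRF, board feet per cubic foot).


Formula: LRF = Lumber Output (BF) / Log Input (ft^3)
LRF = 882 BF / 106.9 ft^3
LRF = 8.25 BF/ft^3

8.25


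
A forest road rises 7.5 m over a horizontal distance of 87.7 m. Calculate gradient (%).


Formula: Gradient = rise / run * 100
Gradient = 7.5 / 87.7 * 100 = 8.6%

8.6


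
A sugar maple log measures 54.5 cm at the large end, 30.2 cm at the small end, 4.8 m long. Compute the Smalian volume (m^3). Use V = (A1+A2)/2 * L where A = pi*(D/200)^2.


Smalian: V = (A1 + A2)/2 * L,  A = pi*(D/200)^2
A1 = pi*(54.5/200)^2 = 0.233283 m^2
A2 = pi*(30.2/200)^2 = 0.071631 m^2
V = (0.233283+0.071631)/2*4.8 = 0.7318 m^3

0.7318


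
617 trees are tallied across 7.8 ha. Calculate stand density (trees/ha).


Formula: Stand Density = N_trees / Area_ha
Density = 617 trees / 7.8 ha
Density = 79 trees/ha

79


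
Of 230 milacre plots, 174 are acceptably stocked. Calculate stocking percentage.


Formula: Stocking % = stocked plots / total plots * 100
Stocking = 174 / 230 * 100
Stocking = 0.7565 * 100 = 75.7%

75.7


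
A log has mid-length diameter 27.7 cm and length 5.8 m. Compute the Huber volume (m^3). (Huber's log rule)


Huber: V = Am * L,  Am = pi*(Dm/200)^2
Am = pi*(27.7/200)^2 = 0.060263 m^2
V = 0.060263*5.8 = 0.3495 m^3

0.3495


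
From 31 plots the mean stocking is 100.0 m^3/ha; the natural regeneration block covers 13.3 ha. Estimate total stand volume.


Formula: Total Volume = Mean Volume per ha * Total Area
Total Volume = 100.0 m^3/ha * 13.3 ha
Total Volume = 1330 m^3

1330


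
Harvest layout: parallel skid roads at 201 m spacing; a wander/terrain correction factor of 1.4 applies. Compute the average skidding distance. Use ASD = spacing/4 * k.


Formula: ASD = (spacing / 4) * correction
Uncorrected distance = spacing / 4 = 201 / 4 = 50.25 m
ASD = 50.25 * 1.4 = 70 m

70


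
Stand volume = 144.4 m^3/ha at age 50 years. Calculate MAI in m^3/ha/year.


Formula: MAI = Total Volume / Stand Age
MAI = 144.4 m^3/ha / 50 years
MAI = 2.89 m^3/ha/year

2.89


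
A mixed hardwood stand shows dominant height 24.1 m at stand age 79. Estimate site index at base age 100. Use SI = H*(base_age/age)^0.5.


Formula: SI = H_dom * (base_age / age)^0.5
Age ratio = 100 / 79 = 1.26582
sqrt(age_ratio) = 1.12509
SI = 24.1 * 1.12509 = 27.1 m

27.1


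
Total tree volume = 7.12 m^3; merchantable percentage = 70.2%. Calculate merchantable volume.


Formula: MV = V_total * (merchantable_pct / 100)
Merchantable fraction = 70.2% / 100 = 0.702
MV = 7.12 m^3 * 0.702 = 4.998 m^3

4.998
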